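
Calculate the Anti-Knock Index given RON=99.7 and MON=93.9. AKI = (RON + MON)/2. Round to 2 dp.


AKI = (RON + MON) / 2
AKI = (99.7 + 93.9) / 2
AKI = 193.6 / 2 = 96.80


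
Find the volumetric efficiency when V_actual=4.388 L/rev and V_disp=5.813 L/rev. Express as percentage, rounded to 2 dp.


eta_v = (V_actual / V_disp) * 100
Ratio = 4.388 / 5.813 = 0.7549
eta_v = 0.7549 * 100 = 75.49%


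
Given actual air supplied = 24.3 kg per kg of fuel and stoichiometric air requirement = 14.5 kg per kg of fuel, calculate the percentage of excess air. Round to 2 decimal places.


Excess air = actual - stoichiometric = 24.3 - 14.5 = 9.80 kg/kg fuel
Excess air % = (excess / stoich) * 100 = (9.80 / 14.5) * 100 = 67.59%


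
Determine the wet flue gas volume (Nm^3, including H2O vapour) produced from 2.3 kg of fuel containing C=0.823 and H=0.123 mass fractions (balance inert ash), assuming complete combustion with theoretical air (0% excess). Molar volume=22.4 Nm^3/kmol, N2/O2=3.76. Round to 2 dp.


Per kg fuel: CO2 = (C/12 kmol)*22.4 = (0.823/12)*22.4 = 1.53627 Nm^3
Per kg fuel: H2O = (H/2 kmol)*22.4 = (0.123/2)*22.4 = 1.37760 Nm^3
O2 needed per kg fuel = C/12 + H/4 = 0.823/12 + 0.123/4 = 0.09933333 kmol
Per kg fuel: N2 = O2*3.76*22.4 = 0.09933333*3.76*22.4 = 8.36625 Nm^3
Total per kg = 1.53627 + 1.37760 + 8.36625 = 11.28012 Nm^3
Total = 11.28012 * 2.3 = 25.94 Nm^3


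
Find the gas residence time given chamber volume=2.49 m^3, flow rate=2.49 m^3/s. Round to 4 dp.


tau = V / Q_flow
tau = 2.49 / 2.49 = 1.0000 s


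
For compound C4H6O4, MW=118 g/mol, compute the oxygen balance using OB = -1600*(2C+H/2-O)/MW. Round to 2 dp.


OB = -1600 * (2C + H/2 - O) / MW
Inner = 2*4 + 6/2 - 4 = 7.00
OB = -1600 * 7.00 / 118 = -94.92%


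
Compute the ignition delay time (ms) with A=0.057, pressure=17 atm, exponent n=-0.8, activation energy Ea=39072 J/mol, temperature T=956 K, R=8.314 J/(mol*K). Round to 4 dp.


tau = A * P^n * exp(Ea/(R*T))
P^n = 17^(-0.8) = 0.10366708
Ea/(R*T) = 39072/(8.314*956) = 4.915840
exp(Ea/(R*T)) = 136.433852
tau = 0.057 * 0.10366708 * 136.433852 = 0.8062 ms


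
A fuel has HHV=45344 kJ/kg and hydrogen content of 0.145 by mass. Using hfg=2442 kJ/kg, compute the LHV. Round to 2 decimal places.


LHV = HHV - hfg * 9 * H
Water correction = 2442 * 9 * 0.145 = 3186.810 kJ/kg
LHV = 45344 - 3186.810 = 42157.19 kJ/kg


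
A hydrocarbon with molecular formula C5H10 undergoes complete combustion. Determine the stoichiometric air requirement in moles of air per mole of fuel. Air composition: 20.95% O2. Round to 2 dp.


Balanced combustion: C5H10 + 7.5 O2 -> 5 CO2 + 5 H2O
O2 needed = C + H/4 = 5 + 10/4 = 7.50 moles
Air moles = O2 / 0.2095 = 7.50 / 0.2095 = 35.80 moles air


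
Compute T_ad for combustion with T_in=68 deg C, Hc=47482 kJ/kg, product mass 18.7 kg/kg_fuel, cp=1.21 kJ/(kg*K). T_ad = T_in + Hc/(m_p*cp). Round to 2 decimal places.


T_ad = T_in + Hc / (m_p * cp)
Denominator = 18.7 * 1.21 = 22.6270
Temperature rise = 47482 / 22.6270 = 2098.47 K
T_ad = 68 + 2098.47 = 2166.47 deg C


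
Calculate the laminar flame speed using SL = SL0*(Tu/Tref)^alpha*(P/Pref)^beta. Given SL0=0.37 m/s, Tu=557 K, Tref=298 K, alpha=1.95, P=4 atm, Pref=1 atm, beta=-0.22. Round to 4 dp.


SL = SL0 * (Tu/Tref)^alpha * (P/Pref)^beta
T ratio = 557/298 = 1.86912752
(T ratio)^alpha = 1.86912752^1.95 = 3.386070
(P/Pref)^beta = 4^(-0.22) = 0.737135
SL = 0.37 * 3.386070 * 0.737135 = 0.9235 m/s


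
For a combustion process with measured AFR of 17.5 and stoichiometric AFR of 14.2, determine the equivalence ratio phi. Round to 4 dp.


phi = AFR_stoich / AFR_actual
phi = 14.2 / 17.5 = 0.8114


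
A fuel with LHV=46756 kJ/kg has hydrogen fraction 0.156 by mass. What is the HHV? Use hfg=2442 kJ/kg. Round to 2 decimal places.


HHV = LHV + hfg * 9 * H
Water addition = 2442 * 9 * 0.156 = 3428.568 kJ/kg
HHV = 46756 + 3428.568 = 50184.57 kJ/kg


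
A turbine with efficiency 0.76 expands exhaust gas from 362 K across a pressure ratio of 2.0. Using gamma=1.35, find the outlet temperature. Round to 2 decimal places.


T_out = T_in * (1 - eta * (1 - PR^(-(gamma-1)/gamma)))
Exponent = -(1.35-1)/1.35 = -0.25925926
PR^exp = 2.0^(-0.25925926) = 0.83551680
Factor = 1 - 0.76*(1 - 0.83551680) = 0.87499277
T_out = 362 * 0.87499277 = 316.75 K


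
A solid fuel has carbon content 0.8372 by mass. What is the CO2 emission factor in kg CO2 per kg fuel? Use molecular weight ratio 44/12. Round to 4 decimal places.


EF = C_frac * (M_CO2 / M_C)
EF = 0.8372 * (44/12)
EF = 0.8372 * 3.666667 = 3.0697 kg_CO2/kg_fuel


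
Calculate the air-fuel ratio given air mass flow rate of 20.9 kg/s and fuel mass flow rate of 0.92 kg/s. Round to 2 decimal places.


AFR = m_air / m_fuel
AFR = 20.9 / 0.92 = 22.72


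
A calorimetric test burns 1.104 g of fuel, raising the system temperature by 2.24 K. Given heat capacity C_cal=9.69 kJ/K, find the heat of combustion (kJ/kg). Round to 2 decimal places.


Hc = C_cal * delta_T / m_fuel
Q_released = 9.69 * 2.24 = 21.7056 kJ
m_fuel = 1.104 g = 1.104/1000 kg = 0.001104 kg
Hc = 21.7056 / 0.001104 = 19660.87 kJ/kg


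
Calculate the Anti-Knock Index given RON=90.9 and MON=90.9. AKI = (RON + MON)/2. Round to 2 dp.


AKI = (RON + MON) / 2
AKI = (90.9 + 90.9) / 2
AKI = 181.8 / 2 = 90.90


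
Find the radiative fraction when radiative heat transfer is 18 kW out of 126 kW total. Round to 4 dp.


f_rad = Q_rad / Q_total
f_rad = 18 / 126 = 0.1429


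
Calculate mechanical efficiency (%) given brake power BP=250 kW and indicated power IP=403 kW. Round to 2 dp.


eta_mech = (BP / IP) * 100
Ratio = 250 / 403 = 0.6203
eta_mech = 0.6203 * 100 = 62.03%


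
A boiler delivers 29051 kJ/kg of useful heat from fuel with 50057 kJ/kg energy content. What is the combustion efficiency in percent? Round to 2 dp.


Efficiency = (Q_useful / Q_fuel) * 100
Efficiency = (29051 / 50057) * 100
Efficiency = 0.5804 * 100 = 58.04%


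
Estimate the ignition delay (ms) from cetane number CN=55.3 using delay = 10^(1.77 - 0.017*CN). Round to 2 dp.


delay = 10^(1.77 - 0.017*CN)
Exponent = 1.77 - 0.017*55.3 = 0.8299
delay = 10^0.8299 = 6.76 ms


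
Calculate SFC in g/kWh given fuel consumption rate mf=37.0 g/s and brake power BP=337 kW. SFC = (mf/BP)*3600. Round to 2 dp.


SFC = (mf / BP) * 3600
Rate = 37.0 / 337 = 0.109792 g/(s*kW)
SFC = 0.109792 * 3600 = 395.25 g/kWh


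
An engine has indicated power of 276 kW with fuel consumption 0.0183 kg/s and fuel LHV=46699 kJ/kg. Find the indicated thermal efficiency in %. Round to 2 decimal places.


eta_ith = (IP / (mf * LHV)) * 100
Denominator = 0.0183 * 46699 = 854.5917 kW
eta_ith = (276 / 854.5917) * 100 = 32.30%


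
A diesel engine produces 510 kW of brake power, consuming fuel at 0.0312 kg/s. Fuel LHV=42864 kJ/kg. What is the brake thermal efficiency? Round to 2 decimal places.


eta_BTE = (BP / (mf * LHV)) * 100
Denominator = 0.0312 * 42864 = 1337.3568 kW
eta_BTE = (510 / 1337.3568) * 100 = 38.13%


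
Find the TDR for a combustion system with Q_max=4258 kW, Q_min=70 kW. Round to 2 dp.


TDR = Q_max / Q_min
TDR = 4258 / 70 = 60.83


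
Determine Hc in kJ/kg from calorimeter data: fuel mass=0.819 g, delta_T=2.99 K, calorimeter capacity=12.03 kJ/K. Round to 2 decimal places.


Hc = C_cal * delta_T / m_fuel
Q_released = 12.03 * 2.99 = 35.9697 kJ
m_fuel = 0.819 g = 0.819/1000 kg = 0.000819 kg
Hc = 35.9697 / 0.000819 = 43919.05 kJ/kg


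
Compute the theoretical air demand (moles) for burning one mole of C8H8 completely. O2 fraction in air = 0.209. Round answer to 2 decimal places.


Balanced combustion: C8H8 + 10 O2 -> 8 CO2 + 4 H2O
O2 needed = C + H/4 = 8 + 8/4 = 10.00 moles
Air moles = O2 / 0.209 = 10.00 / 0.209 = 47.85 moles air


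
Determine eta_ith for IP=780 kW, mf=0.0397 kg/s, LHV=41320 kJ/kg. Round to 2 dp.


eta_ith = (IP / (mf * LHV)) * 100
Denominator = 0.0397 * 41320 = 1640.4040 kW
eta_ith = (780 / 1640.4040) * 100 = 47.55%


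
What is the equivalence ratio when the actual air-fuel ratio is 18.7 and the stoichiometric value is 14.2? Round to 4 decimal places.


phi = AFR_stoich / AFR_actual
phi = 14.2 / 18.7 = 0.7594


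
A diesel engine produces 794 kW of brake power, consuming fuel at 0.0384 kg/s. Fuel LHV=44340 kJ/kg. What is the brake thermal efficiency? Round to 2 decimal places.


eta_BTE = (BP / (mf * LHV)) * 100
Denominator = 0.0384 * 44340 = 1702.6560 kW
eta_BTE = (794 / 1702.6560) * 100 = 46.63%


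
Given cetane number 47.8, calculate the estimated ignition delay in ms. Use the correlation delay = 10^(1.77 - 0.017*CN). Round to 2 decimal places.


delay = 10^(1.77 - 0.017*CN)
Exponent = 1.77 - 0.017*47.8 = 0.9574
delay = 10^0.9574 = 9.07 ms


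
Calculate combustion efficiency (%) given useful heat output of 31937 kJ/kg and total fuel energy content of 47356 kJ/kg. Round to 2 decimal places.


Efficiency = (Q_useful / Q_fuel) * 100
Efficiency = (31937 / 47356) * 100
Efficiency = 0.6744 * 100 = 67.44%


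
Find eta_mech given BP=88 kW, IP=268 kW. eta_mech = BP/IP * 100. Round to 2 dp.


eta_mech = (BP / IP) * 100
Ratio = 88 / 268 = 0.3284
eta_mech = 0.3284 * 100 = 32.84%


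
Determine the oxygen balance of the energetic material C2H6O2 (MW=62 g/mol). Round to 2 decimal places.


OB = -1600 * (2C + H/2 - O) / MW
Inner = 2*2 + 6/2 - 2 = 5.00
OB = -1600 * 5.00 / 62 = -129.03%


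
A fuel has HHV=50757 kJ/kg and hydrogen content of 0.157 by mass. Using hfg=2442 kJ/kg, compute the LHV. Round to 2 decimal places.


LHV = HHV - hfg * 9 * H
Water correction = 2442 * 9 * 0.157 = 3450.546 kJ/kg
LHV = 50757 - 3450.546 = 47306.45 kJ/kg


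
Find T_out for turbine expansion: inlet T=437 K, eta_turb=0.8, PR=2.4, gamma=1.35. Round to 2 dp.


T_out = T_in * (1 - eta * (1 - PR^(-(gamma-1)/gamma)))
Exponent = -(1.35-1)/1.35 = -0.25925926
PR^exp = 2.4^(-0.25925926) = 0.79694200
Factor = 1 - 0.8*(1 - 0.79694200) = 0.83755360
T_out = 437 * 0.83755360 = 366.01 K


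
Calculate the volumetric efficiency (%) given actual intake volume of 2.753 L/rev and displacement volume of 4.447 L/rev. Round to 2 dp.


eta_v = (V_actual / V_disp) * 100
Ratio = 2.753 / 4.447 = 0.6191
eta_v = 0.6191 * 100 = 61.91%


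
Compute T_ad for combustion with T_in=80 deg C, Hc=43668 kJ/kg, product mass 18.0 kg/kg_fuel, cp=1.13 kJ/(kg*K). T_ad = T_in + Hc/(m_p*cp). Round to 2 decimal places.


T_ad = T_in + Hc / (m_p * cp)
Denominator = 18.0 * 1.13 = 20.3400
Temperature rise = 43668 / 20.3400 = 2146.90 K
T_ad = 80 + 2146.90 = 2226.90 deg C


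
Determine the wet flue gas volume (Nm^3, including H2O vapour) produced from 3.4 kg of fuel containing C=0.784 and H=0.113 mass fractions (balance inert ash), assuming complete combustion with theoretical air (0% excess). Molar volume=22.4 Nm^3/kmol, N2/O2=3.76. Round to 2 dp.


Per kg fuel: CO2 = (C/12 kmol)*22.4 = (0.784/12)*22.4 = 1.46347 Nm^3
Per kg fuel: H2O = (H/2 kmol)*22.4 = (0.113/2)*22.4 = 1.26560 Nm^3
O2 needed per kg fuel = C/12 + H/4 = 0.784/12 + 0.113/4 = 0.09358333 kmol
Per kg fuel: N2 = O2*3.76*22.4 = 0.09358333*3.76*22.4 = 7.88196 Nm^3
Total per kg = 1.46347 + 1.26560 + 7.88196 = 10.61103 Nm^3
Total = 10.61103 * 3.4 = 36.08 Nm^3


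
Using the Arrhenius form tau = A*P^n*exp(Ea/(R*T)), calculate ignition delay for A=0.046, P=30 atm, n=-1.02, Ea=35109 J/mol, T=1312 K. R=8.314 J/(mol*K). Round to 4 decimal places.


tau = A * P^n * exp(Ea/(R*T))
P^n = 30^(-1.02) = 0.03114127
Ea/(R*T) = 35109/(8.314*1312) = 3.218656
exp(Ea/(R*T)) = 24.994513
tau = 0.046 * 0.03114127 * 24.994513 = 0.0358 ms


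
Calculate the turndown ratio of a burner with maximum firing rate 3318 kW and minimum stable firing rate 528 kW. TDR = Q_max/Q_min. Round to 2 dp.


TDR = Q_max / Q_min
TDR = 3318 / 528 = 6.28


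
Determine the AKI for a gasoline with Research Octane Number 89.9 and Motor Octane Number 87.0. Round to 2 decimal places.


AKI = (RON + MON) / 2
AKI = (89.9 + 87.0) / 2
AKI = 176.9 / 2 = 88.45


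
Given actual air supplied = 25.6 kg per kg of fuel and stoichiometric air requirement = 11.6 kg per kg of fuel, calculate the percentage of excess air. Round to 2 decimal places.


Excess air = actual - stoichiometric = 25.6 - 11.6 = 14.00 kg/kg fuel
Excess air % = (excess / stoich) * 100 = (14.00 / 11.6) * 100 = 120.69%


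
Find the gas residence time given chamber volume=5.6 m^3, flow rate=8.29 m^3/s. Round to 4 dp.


tau = V / Q_flow
tau = 5.6 / 8.29 = 0.6755 s


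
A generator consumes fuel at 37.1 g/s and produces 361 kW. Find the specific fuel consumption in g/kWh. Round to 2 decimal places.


SFC = (mf / BP) * 3600
Rate = 37.1 / 361 = 0.102770 g/(s*kW)
SFC = 0.102770 * 3600 = 369.97 g/kWh


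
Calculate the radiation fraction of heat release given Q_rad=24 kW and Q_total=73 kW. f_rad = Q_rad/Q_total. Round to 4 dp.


f_rad = Q_rad / Q_total
f_rad = 24 / 73 = 0.3288


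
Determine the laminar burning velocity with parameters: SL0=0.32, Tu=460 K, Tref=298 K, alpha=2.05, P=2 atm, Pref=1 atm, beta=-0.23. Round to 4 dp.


SL = SL0 * (Tu/Tref)^alpha * (P/Pref)^beta
T ratio = 460/298 = 1.54362416
(T ratio)^alpha = 1.54362416^2.05 = 2.435063
(P/Pref)^beta = 2^(-0.23) = 0.852635
SL = 0.32 * 2.435063 * 0.852635 = 0.6644 m/s


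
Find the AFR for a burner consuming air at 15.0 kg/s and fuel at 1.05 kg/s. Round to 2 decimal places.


AFR = m_air / m_fuel
AFR = 15.0 / 1.05 = 14.29


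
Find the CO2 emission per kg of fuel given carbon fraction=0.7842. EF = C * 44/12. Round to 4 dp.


EF = C_frac * (M_CO2 / M_C)
EF = 0.7842 * (44/12)
EF = 0.7842 * 3.666667 = 2.8754 kg_CO2/kg_fuel


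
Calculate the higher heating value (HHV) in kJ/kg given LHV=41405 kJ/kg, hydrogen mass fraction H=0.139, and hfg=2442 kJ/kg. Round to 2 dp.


HHV = LHV + hfg * 9 * H
Water addition = 2442 * 9 * 0.139 = 3054.942 kJ/kg
HHV = 41405 + 3054.942 = 44459.94 kJ/kg


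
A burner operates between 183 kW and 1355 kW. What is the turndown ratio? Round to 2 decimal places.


TDR = Q_max / Q_min
TDR = 1355 / 183 = 7.40


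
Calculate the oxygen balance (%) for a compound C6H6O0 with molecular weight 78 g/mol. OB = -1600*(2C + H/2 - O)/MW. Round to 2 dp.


OB = -1600 * (2C + H/2 - O) / MW
Inner = 2*6 + 6/2 - 0 = 15.00
OB = -1600 * 15.00 / 78 = -307.69%


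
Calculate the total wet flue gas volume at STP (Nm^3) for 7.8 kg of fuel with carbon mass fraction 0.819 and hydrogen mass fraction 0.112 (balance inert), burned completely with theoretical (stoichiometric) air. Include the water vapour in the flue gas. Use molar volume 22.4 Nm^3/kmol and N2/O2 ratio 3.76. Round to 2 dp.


Per kg fuel: CO2 = (C/12 kmol)*22.4 = (0.819/12)*22.4 = 1.52880 Nm^3
Per kg fuel: H2O = (H/2 kmol)*22.4 = (0.112/2)*22.4 = 1.25440 Nm^3
O2 needed per kg fuel = C/12 + H/4 = 0.819/12 + 0.112/4 = 0.09625000 kmol
Per kg fuel: N2 = O2*3.76*22.4 = 0.09625000*3.76*22.4 = 8.10656 Nm^3
Total per kg = 1.52880 + 1.25440 + 8.10656 = 10.88976 Nm^3
Total = 10.88976 * 7.8 = 84.94 Nm^3


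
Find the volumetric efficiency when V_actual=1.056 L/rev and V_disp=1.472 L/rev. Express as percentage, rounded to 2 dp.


eta_v = (V_actual / V_disp) * 100
Ratio = 1.056 / 1.472 = 0.7174
eta_v = 0.7174 * 100 = 71.74%


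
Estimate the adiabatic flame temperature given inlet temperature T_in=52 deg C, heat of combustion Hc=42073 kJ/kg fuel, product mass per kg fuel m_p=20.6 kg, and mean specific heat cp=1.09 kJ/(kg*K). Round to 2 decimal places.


T_ad = T_in + Hc / (m_p * cp)
Denominator = 20.6 * 1.09 = 22.4540
Temperature rise = 42073 / 22.4540 = 1873.74 K
T_ad = 52 + 1873.74 = 1925.74 deg C


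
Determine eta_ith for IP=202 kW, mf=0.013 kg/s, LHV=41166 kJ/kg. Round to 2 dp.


eta_ith = (IP / (mf * LHV)) * 100
Denominator = 0.013 * 41166 = 535.1580 kW
eta_ith = (202 / 535.1580) * 100 = 37.75%


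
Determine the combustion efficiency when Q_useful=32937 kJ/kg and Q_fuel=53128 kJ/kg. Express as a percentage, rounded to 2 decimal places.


Efficiency = (Q_useful / Q_fuel) * 100
Efficiency = (32937 / 53128) * 100
Efficiency = 0.6200 * 100 = 62.00%


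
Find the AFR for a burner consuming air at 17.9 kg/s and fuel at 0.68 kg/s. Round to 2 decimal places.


AFR = m_air / m_fuel
AFR = 17.9 / 0.68 = 26.32


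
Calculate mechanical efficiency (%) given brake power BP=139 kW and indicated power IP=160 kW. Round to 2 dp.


eta_mech = (BP / IP) * 100
Ratio = 139 / 160 = 0.8688
eta_mech = 0.8688 * 100 = 86.88%


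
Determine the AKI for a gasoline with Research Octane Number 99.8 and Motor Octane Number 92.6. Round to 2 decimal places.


AKI = (RON + MON) / 2
AKI = (99.8 + 92.6) / 2
AKI = 192.4 / 2 = 96.20


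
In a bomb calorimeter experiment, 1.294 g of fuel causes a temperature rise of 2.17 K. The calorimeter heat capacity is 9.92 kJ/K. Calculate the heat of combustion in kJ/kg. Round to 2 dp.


Hc = C_cal * delta_T / m_fuel
Q_released = 9.92 * 2.17 = 21.5264 kJ
m_fuel = 1.294 g = 1.294/1000 kg = 0.001294 kg
Hc = 21.5264 / 0.001294 = 16635.55 kJ/kg


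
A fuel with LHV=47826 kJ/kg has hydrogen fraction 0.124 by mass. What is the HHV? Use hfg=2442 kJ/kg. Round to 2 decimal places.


HHV = LHV + hfg * 9 * H
Water addition = 2442 * 9 * 0.124 = 2725.272 kJ/kg
HHV = 47826 + 2725.272 = 50551.27 kJ/kg


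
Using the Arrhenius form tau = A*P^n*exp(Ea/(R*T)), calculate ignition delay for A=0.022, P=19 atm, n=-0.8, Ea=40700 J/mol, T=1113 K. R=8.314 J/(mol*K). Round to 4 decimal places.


tau = A * P^n * exp(Ea/(R*T))
P^n = 19^(-0.8) = 0.09484122
Ea/(R*T) = 40700/(8.314*1113) = 4.398344
exp(Ea/(R*T)) = 81.316124
tau = 0.022 * 0.09484122 * 81.316124 = 0.1697 ms


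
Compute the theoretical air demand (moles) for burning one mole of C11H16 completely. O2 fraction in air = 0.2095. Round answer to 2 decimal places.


Balanced combustion: C11H16 + 15 O2 -> 11 CO2 + 8 H2O
O2 needed = C + H/4 = 11 + 16/4 = 15.00 moles
Air moles = O2 / 0.2095 = 15.00 / 0.2095 = 71.60 moles air


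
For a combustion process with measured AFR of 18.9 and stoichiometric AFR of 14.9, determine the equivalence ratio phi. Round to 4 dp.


phi = AFR_stoich / AFR_actual
phi = 14.9 / 18.9 = 0.7884


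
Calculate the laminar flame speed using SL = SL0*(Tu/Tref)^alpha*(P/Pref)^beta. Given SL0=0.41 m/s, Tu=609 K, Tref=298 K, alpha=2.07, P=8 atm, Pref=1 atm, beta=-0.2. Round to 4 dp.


SL = SL0 * (Tu/Tref)^alpha * (P/Pref)^beta
T ratio = 609/298 = 2.04362416
(T ratio)^alpha = 2.04362416^2.07 = 4.390663
(P/Pref)^beta = 8^(-0.2) = 0.659754
SL = 0.41 * 4.390663 * 0.659754 = 1.1877 m/s


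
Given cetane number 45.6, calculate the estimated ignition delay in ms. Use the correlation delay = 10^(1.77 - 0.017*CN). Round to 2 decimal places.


delay = 10^(1.77 - 0.017*CN)
Exponent = 1.77 - 0.017*45.6 = 0.9948
delay = 10^0.9948 = 9.88 ms


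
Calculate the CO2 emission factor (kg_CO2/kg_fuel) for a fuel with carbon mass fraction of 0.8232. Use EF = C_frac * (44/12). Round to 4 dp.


EF = C_frac * (M_CO2 / M_C)
EF = 0.8232 * (44/12)
EF = 0.8232 * 3.666667 = 3.0184 kg_CO2/kg_fuel


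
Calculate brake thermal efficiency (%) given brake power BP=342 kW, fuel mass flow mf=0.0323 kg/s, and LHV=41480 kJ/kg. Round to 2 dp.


eta_BTE = (BP / (mf * LHV)) * 100
Denominator = 0.0323 * 41480 = 1339.8040 kW
eta_BTE = (342 / 1339.8040) * 100 = 25.53%


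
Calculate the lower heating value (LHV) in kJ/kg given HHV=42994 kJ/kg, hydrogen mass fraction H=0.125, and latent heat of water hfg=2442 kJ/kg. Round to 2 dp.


LHV = HHV - hfg * 9 * H
Water correction = 2442 * 9 * 0.125 = 2747.250 kJ/kg
LHV = 42994 - 2747.250 = 40246.75 kJ/kg


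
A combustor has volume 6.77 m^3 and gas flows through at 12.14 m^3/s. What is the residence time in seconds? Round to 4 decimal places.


tau = V / Q_flow
tau = 6.77 / 12.14 = 0.5577 s


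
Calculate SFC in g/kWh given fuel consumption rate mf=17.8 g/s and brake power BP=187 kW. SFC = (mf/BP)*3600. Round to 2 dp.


SFC = (mf / BP) * 3600
Rate = 17.8 / 187 = 0.095187 g/(s*kW)
SFC = 0.095187 * 3600 = 342.67 g/kWh


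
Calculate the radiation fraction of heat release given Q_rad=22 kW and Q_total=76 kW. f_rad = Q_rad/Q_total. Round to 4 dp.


f_rad = Q_rad / Q_total
f_rad = 22 / 76 = 0.2895


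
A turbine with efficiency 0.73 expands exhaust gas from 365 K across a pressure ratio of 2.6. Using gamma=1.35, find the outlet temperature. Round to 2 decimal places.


T_out = T_in * (1 - eta * (1 - PR^(-(gamma-1)/gamma)))
Exponent = -(1.35-1)/1.35 = -0.25925926
PR^exp = 2.6^(-0.25925926) = 0.78057442
Factor = 1 - 0.73*(1 - 0.78057442) = 0.83981933
T_out = 365 * 0.83981933 = 306.53 K


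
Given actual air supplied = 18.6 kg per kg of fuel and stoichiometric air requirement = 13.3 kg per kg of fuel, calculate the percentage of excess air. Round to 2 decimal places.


Excess air = actual - stoichiometric = 18.6 - 13.3 = 5.30 kg/kg fuel
Excess air % = (excess / stoich) * 100 = (5.30 / 13.3) * 100 = 39.85%


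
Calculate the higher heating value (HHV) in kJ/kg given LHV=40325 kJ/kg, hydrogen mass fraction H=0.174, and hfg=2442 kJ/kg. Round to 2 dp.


HHV = LHV + hfg * 9 * H
Water addition = 2442 * 9 * 0.174 = 3824.172 kJ/kg
HHV = 40325 + 3824.172 = 44149.17 kJ/kg


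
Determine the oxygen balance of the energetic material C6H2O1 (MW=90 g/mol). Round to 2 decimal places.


OB = -1600 * (2C + H/2 - O) / MW
Inner = 2*6 + 2/2 - 1 = 12.00
OB = -1600 * 12.00 / 90 = -213.33%


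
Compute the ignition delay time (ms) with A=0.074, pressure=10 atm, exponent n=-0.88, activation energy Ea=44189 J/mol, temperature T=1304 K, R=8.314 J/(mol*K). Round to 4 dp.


tau = A * P^n * exp(Ea/(R*T))
P^n = 10^(-0.88) = 0.13182567
Ea/(R*T) = 44189/(8.314*1304) = 4.075929
exp(Ea/(R*T)) = 58.905151
tau = 0.074 * 0.13182567 * 58.905151 = 0.5746 ms


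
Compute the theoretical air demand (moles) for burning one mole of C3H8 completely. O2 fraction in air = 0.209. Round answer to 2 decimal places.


Balanced combustion: C3H8 + 5 O2 -> 3 CO2 + 4 H2O
O2 needed = C + H/4 = 3 + 8/4 = 5.00 moles
Air moles = O2 / 0.209 = 5.00 / 0.209 = 23.92 moles air


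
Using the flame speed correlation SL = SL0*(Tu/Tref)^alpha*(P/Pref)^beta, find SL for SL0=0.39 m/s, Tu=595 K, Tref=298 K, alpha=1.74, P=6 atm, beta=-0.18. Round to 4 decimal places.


SL = SL0 * (Tu/Tref)^alpha * (P/Pref)^beta
T ratio = 595/298 = 1.99664430
(T ratio)^alpha = 1.99664430^1.74 = 3.330606
(P/Pref)^beta = 6^(-0.18) = 0.724324
SL = 0.39 * 3.330606 * 0.724324 = 0.9409 m/s


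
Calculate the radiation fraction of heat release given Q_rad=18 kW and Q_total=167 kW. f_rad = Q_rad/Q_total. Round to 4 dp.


f_rad = Q_rad / Q_total
f_rad = 18 / 167 = 0.1078


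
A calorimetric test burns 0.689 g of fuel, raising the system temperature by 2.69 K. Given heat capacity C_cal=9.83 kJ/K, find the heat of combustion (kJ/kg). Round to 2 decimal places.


Hc = C_cal * delta_T / m_fuel
Q_released = 9.83 * 2.69 = 26.4427 kJ
m_fuel = 0.689 g = 0.689/1000 kg = 0.000689 kg
Hc = 26.4427 / 0.000689 = 38378.37 kJ/kg


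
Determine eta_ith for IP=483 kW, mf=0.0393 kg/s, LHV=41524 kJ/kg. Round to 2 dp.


eta_ith = (IP / (mf * LHV)) * 100
Denominator = 0.0393 * 41524 = 1631.8932 kW
eta_ith = (483 / 1631.8932) * 100 = 29.60%


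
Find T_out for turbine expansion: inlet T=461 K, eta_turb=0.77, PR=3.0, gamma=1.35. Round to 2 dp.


T_out = T_in * (1 - eta * (1 - PR^(-(gamma-1)/gamma)))
Exponent = -(1.35-1)/1.35 = -0.25925926
PR^exp = 3.0^(-0.25925926) = 0.75214556
Factor = 1 - 0.77*(1 - 0.75214556) = 0.80915208
T_out = 461 * 0.80915208 = 373.02 K


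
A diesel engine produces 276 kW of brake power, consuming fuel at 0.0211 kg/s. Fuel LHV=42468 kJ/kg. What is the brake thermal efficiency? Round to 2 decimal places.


eta_BTE = (BP / (mf * LHV)) * 100
Denominator = 0.0211 * 42468 = 896.0748 kW
eta_BTE = (276 / 896.0748) * 100 = 30.80%


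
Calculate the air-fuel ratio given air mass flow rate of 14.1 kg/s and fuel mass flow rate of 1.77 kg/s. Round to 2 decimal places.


AFR = m_air / m_fuel
AFR = 14.1 / 1.77 = 7.97


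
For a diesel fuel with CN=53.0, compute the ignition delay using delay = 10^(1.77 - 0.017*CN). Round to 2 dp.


delay = 10^(1.77 - 0.017*CN)
Exponent = 1.77 - 0.017*53.0 = 0.8690
delay = 10^0.8690 = 7.40 ms


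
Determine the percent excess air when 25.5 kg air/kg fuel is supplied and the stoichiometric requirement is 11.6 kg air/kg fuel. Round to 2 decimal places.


Excess air = actual - stoichiometric = 25.5 - 11.6 = 13.90 kg/kg fuel
Excess air % = (excess / stoich) * 100 = (13.90 / 11.6) * 100 = 119.83%


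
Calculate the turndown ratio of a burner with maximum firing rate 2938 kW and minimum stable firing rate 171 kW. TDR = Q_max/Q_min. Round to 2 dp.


TDR = Q_max / Q_min
TDR = 2938 / 171 = 17.18


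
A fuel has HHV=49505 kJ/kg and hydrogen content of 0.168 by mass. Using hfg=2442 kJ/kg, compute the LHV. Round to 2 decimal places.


LHV = HHV - hfg * 9 * H
Water correction = 2442 * 9 * 0.168 = 3692.304 kJ/kg
LHV = 49505 - 3692.304 = 45812.70 kJ/kg


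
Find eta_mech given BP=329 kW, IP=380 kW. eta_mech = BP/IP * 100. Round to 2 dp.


eta_mech = (BP / IP) * 100
Ratio = 329 / 380 = 0.8658
eta_mech = 0.8658 * 100 = 86.58%


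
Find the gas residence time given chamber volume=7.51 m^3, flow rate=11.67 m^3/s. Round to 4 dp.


tau = V / Q_flow
tau = 7.51 / 11.67 = 0.6435 s


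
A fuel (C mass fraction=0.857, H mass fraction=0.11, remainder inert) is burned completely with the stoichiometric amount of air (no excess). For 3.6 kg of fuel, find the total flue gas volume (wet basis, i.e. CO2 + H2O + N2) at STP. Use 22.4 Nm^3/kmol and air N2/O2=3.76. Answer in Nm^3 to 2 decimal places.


Per kg fuel: CO2 = (C/12 kmol)*22.4 = (0.857/12)*22.4 = 1.59973 Nm^3
Per kg fuel: H2O = (H/2 kmol)*22.4 = (0.11/2)*22.4 = 1.23200 Nm^3
O2 needed per kg fuel = C/12 + H/4 = 0.857/12 + 0.11/4 = 0.09891667 kmol
Per kg fuel: N2 = O2*3.76*22.4 = 0.09891667*3.76*22.4 = 8.33116 Nm^3
Total per kg = 1.59973 + 1.23200 + 8.33116 = 11.16289 Nm^3
Total = 11.16289 * 3.6 = 40.19 Nm^3


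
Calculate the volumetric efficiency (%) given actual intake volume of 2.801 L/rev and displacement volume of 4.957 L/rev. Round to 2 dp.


eta_v = (V_actual / V_disp) * 100
Ratio = 2.801 / 4.957 = 0.5651
eta_v = 0.5651 * 100 = 56.51%


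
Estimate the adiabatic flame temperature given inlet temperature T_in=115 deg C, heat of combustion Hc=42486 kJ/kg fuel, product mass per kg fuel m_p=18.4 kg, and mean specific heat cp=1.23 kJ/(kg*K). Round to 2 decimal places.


T_ad = T_in + Hc / (m_p * cp)
Denominator = 18.4 * 1.23 = 22.6320
Temperature rise = 42486 / 22.6320 = 1877.25 K
T_ad = 115 + 1877.25 = 1992.25 deg C


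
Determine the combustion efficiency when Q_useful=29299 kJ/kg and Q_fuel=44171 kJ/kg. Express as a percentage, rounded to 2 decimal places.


Efficiency = (Q_useful / Q_fuel) * 100
Efficiency = (29299 / 44171) * 100
Efficiency = 0.6633 * 100 = 66.33%


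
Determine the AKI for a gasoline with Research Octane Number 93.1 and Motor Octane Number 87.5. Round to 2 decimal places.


AKI = (RON + MON) / 2
AKI = (93.1 + 87.5) / 2
AKI = 180.6 / 2 = 90.30


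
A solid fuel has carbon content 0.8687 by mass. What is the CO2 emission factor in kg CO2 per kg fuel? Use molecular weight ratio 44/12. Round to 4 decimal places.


EF = C_frac * (M_CO2 / M_C)
EF = 0.8687 * (44/12)
EF = 0.8687 * 3.666667 = 3.1852 kg_CO2/kg_fuel


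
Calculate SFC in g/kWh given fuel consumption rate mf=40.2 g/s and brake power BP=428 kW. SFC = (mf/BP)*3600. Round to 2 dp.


SFC = (mf / BP) * 3600
Rate = 40.2 / 428 = 0.093925 g/(s*kW)
SFC = 0.093925 * 3600 = 338.13 g/kWh


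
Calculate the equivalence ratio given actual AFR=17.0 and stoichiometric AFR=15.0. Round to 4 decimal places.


phi = AFR_stoich / AFR_actual
phi = 15.0 / 17.0 = 0.8824


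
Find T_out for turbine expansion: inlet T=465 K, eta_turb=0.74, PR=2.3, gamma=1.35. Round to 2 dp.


T_out = T_in * (1 - eta * (1 - PR^(-(gamma-1)/gamma)))
Exponent = -(1.35-1)/1.35 = -0.25925926
PR^exp = 2.3^(-0.25925926) = 0.80578413
Factor = 1 - 0.74*(1 - 0.80578413) = 0.85628026
T_out = 465 * 0.85628026 = 398.17 K


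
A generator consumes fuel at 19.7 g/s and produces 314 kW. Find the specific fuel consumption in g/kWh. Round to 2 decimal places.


SFC = (mf / BP) * 3600
Rate = 19.7 / 314 = 0.062739 g/(s*kW)
SFC = 0.062739 * 3600 = 225.86 g/kWh


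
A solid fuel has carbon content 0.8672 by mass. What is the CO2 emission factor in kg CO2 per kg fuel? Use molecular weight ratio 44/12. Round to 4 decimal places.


EF = C_frac * (M_CO2 / M_C)
EF = 0.8672 * (44/12)
EF = 0.8672 * 3.666667 = 3.1797 kg_CO2/kg_fuel


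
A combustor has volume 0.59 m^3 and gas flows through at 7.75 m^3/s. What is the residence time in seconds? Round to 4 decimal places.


tau = V / Q_flow
tau = 0.59 / 7.75 = 0.0761 s


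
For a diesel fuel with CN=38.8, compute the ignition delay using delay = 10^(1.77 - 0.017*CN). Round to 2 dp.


delay = 10^(1.77 - 0.017*CN)
Exponent = 1.77 - 0.017*38.8 = 1.1104
delay = 10^1.1104 = 12.89 ms


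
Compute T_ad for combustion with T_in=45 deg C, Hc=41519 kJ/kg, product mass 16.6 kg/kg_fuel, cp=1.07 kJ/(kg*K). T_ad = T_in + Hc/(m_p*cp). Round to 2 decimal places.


T_ad = T_in + Hc / (m_p * cp)
Denominator = 16.6 * 1.07 = 17.7620
Temperature rise = 41519 / 17.7620 = 2337.52 K
T_ad = 45 + 2337.52 = 2382.52 deg C


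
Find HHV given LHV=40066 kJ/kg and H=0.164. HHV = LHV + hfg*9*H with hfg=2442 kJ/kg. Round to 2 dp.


HHV = LHV + hfg * 9 * H
Water addition = 2442 * 9 * 0.164 = 3604.392 kJ/kg
HHV = 40066 + 3604.392 = 43670.39 kJ/kg


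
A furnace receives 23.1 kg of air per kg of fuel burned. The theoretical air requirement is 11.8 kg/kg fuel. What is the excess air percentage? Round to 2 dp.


Excess air = actual - stoichiometric = 23.1 - 11.8 = 11.30 kg/kg fuel
Excess air % = (excess / stoich) * 100 = (11.30 / 11.8) * 100 = 95.76%


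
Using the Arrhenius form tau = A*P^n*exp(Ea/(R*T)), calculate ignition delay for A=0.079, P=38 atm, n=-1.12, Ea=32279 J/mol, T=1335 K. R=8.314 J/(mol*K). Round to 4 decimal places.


tau = A * P^n * exp(Ea/(R*T))
P^n = 38^(-1.12) = 0.01700757
Ea/(R*T) = 32279/(8.314*1335) = 2.908230
exp(Ea/(R*T)) = 18.324340
tau = 0.079 * 0.01700757 * 18.324340 = 0.0246 ms


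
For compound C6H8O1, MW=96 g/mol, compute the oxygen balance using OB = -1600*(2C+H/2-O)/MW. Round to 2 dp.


OB = -1600 * (2C + H/2 - O) / MW
Inner = 2*6 + 8/2 - 1 = 15.00
OB = -1600 * 15.00 / 96 = -250.00%


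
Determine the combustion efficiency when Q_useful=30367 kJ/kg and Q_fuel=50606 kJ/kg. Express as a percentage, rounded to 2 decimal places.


Efficiency = (Q_useful / Q_fuel) * 100
Efficiency = (30367 / 50606) * 100
Efficiency = 0.6001 * 100 = 60.01%


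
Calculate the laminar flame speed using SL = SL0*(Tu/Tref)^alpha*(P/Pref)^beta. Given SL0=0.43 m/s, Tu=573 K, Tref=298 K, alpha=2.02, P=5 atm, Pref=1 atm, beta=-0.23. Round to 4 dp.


SL = SL0 * (Tu/Tref)^alpha * (P/Pref)^beta
T ratio = 573/298 = 1.92281879
(T ratio)^alpha = 1.92281879^2.02 = 3.745894
(P/Pref)^beta = 5^(-0.23) = 0.690616
SL = 0.43 * 3.745894 * 0.690616 = 1.1124 m/s


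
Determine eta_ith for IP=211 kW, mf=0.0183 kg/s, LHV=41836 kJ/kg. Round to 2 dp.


eta_ith = (IP / (mf * LHV)) * 100
Denominator = 0.0183 * 41836 = 765.5988 kW
eta_ith = (211 / 765.5988) * 100 = 27.56%


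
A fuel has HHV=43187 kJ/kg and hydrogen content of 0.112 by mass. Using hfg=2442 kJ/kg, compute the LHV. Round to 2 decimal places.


LHV = HHV - hfg * 9 * H
Water correction = 2442 * 9 * 0.112 = 2461.536 kJ/kg
LHV = 43187 - 2461.536 = 40725.46 kJ/kg


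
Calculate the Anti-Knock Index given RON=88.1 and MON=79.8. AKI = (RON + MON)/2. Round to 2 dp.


AKI = (RON + MON) / 2
AKI = (88.1 + 79.8) / 2
AKI = 167.9 / 2 = 83.95


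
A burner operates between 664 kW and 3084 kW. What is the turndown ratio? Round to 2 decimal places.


TDR = Q_max / Q_min
TDR = 3084 / 664 = 4.64


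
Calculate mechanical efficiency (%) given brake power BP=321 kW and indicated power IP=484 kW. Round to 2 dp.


eta_mech = (BP / IP) * 100
Ratio = 321 / 484 = 0.6632
eta_mech = 0.6632 * 100 = 66.32%


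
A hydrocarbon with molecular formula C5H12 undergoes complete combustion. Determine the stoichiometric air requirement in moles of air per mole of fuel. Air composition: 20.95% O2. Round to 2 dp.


Balanced combustion: C5H12 + 8 O2 -> 5 CO2 + 6 H2O
O2 needed = C + H/4 = 5 + 12/4 = 8.00 moles
Air moles = O2 / 0.2095 = 8.00 / 0.2095 = 38.19 moles air


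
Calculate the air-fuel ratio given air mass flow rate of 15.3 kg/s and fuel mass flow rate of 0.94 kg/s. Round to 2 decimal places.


AFR = m_air / m_fuel
AFR = 15.3 / 0.94 = 16.28


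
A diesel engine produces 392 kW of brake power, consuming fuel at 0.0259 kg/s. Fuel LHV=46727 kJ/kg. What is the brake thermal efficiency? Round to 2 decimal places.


eta_BTE = (BP / (mf * LHV)) * 100
Denominator = 0.0259 * 46727 = 1210.2293 kW
eta_BTE = (392 / 1210.2293) * 100 = 32.39%


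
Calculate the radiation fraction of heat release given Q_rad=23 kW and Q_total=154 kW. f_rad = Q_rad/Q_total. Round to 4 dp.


f_rad = Q_rad / Q_total
f_rad = 23 / 154 = 0.1494


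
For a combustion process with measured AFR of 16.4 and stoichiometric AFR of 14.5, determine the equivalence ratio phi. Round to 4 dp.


phi = AFR_stoich / AFR_actual
phi = 14.5 / 16.4 = 0.8841


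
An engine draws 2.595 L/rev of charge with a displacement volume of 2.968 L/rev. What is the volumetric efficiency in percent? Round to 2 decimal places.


eta_v = (V_actual / V_disp) * 100
Ratio = 2.595 / 2.968 = 0.8743
eta_v = 0.8743 * 100 = 87.43%


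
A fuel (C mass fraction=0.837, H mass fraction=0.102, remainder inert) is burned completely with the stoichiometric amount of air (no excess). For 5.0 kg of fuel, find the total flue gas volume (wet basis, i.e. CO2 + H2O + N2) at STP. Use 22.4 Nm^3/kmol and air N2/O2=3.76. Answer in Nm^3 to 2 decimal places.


Per kg fuel: CO2 = (C/12 kmol)*22.4 = (0.837/12)*22.4 = 1.56240 Nm^3
Per kg fuel: H2O = (H/2 kmol)*22.4 = (0.102/2)*22.4 = 1.14240 Nm^3
O2 needed per kg fuel = C/12 + H/4 = 0.837/12 + 0.102/4 = 0.09525000 kmol
Per kg fuel: N2 = O2*3.76*22.4 = 0.09525000*3.76*22.4 = 8.02234 Nm^3
Total per kg = 1.56240 + 1.14240 + 8.02234 = 10.72714 Nm^3
Total = 10.72714 * 5.0 = 53.64 Nm^3


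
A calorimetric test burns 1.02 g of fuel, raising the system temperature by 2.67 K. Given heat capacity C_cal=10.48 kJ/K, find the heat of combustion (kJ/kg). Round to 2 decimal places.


Hc = C_cal * delta_T / m_fuel
Q_released = 10.48 * 2.67 = 27.9816 kJ
m_fuel = 1.02 g = 1.02/1000 kg = 0.001020 kg
Hc = 27.9816 / 0.001020 = 27432.94 kJ/kg


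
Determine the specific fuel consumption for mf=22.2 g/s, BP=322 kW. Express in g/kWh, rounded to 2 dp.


SFC = (mf / BP) * 3600
Rate = 22.2 / 322 = 0.068944 g/(s*kW)
SFC = 0.068944 * 3600 = 248.20 g/kWh


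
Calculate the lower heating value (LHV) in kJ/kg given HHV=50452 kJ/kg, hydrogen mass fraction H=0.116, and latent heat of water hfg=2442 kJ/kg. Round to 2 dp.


LHV = HHV - hfg * 9 * H
Water correction = 2442 * 9 * 0.116 = 2549.448 kJ/kg
LHV = 50452 - 2549.448 = 47902.55 kJ/kg


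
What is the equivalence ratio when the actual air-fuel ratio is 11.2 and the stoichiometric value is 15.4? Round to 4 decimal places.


phi = AFR_stoich / AFR_actual
phi = 15.4 / 11.2 = 1.3750


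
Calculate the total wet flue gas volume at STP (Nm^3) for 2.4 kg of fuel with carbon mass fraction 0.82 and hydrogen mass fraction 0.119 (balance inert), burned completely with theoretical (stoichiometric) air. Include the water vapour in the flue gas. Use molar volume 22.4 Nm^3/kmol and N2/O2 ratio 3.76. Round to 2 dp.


Per kg fuel: CO2 = (C/12 kmol)*22.4 = (0.82/12)*22.4 = 1.53067 Nm^3
Per kg fuel: H2O = (H/2 kmol)*22.4 = (0.119/2)*22.4 = 1.33280 Nm^3
O2 needed per kg fuel = C/12 + H/4 = 0.82/12 + 0.119/4 = 0.09808333 kmol
Per kg fuel: N2 = O2*3.76*22.4 = 0.09808333*3.76*22.4 = 8.26097 Nm^3
Total per kg = 1.53067 + 1.33280 + 8.26097 = 11.12444 Nm^3
Total = 11.12444 * 2.4 = 26.70 Nm^3


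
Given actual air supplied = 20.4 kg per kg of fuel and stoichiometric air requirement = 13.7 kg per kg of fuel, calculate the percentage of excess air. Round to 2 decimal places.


Excess air = actual - stoichiometric = 20.4 - 13.7 = 6.70 kg/kg fuel
Excess air % = (excess / stoich) * 100 = (6.70 / 13.7) * 100 = 48.91%


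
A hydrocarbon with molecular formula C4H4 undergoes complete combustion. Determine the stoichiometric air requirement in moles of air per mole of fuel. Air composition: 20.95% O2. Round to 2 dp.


Balanced combustion: C4H4 + 5 O2 -> 4 CO2 + 2 H2O
O2 needed = C + H/4 = 4 + 4/4 = 5.00 moles
Air moles = O2 / 0.2095 = 5.00 / 0.2095 = 23.87 moles air


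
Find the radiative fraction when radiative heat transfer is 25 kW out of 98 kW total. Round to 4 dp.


f_rad = Q_rad / Q_total
f_rad = 25 / 98 = 0.2551


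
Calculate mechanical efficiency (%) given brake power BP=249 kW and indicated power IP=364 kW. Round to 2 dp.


eta_mech = (BP / IP) * 100
Ratio = 249 / 364 = 0.6841
eta_mech = 0.6841 * 100 = 68.41%


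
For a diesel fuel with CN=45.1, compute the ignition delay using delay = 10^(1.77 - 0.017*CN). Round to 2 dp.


delay = 10^(1.77 - 0.017*CN)
Exponent = 1.77 - 0.017*45.1 = 1.0033
delay = 10^1.0033 = 10.08 ms


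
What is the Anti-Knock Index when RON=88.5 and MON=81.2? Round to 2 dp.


AKI = (RON + MON) / 2
AKI = (88.5 + 81.2) / 2
AKI = 169.7 / 2 = 84.85


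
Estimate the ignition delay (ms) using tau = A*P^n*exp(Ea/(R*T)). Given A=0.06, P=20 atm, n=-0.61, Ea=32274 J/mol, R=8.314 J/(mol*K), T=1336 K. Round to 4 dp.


tau = A * P^n * exp(Ea/(R*T))
P^n = 20^(-0.61) = 0.16083172
Ea/(R*T) = 32274/(8.314*1336) = 2.905603
exp(Ea/(R*T)) = 18.276266
tau = 0.06 * 0.16083172 * 18.276266 = 0.1764 ms


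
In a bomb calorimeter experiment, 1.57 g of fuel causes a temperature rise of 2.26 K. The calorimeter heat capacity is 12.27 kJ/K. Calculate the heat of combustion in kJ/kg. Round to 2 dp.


Hc = C_cal * delta_T / m_fuel
Q_released = 12.27 * 2.26 = 27.7302 kJ
m_fuel = 1.57 g = 1.57/1000 kg = 0.001570 kg
Hc = 27.7302 / 0.001570 = 17662.55 kJ/kg


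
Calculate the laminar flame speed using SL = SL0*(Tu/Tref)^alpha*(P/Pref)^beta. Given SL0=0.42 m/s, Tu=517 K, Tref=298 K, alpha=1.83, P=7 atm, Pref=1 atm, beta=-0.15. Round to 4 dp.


SL = SL0 * (Tu/Tref)^alpha * (P/Pref)^beta
T ratio = 517/298 = 1.73489933
(T ratio)^alpha = 1.73489933^1.83 = 2.740766
(P/Pref)^beta = 7^(-0.15) = 0.746853
SL = 0.42 * 2.740766 * 0.746853 = 0.8597 m/s


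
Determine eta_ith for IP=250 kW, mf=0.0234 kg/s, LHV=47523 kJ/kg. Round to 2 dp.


eta_ith = (IP / (mf * LHV)) * 100
Denominator = 0.0234 * 47523 = 1112.0382 kW
eta_ith = (250 / 1112.0382) * 100 = 22.48%


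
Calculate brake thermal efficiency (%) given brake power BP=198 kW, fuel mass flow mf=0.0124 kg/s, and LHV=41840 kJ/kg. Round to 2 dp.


eta_BTE = (BP / (mf * LHV)) * 100
Denominator = 0.0124 * 41840 = 518.8160 kW
eta_BTE = (198 / 518.8160) * 100 = 38.16%


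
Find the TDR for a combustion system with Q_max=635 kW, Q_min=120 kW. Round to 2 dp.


TDR = Q_max / Q_min
TDR = 635 / 120 = 5.29


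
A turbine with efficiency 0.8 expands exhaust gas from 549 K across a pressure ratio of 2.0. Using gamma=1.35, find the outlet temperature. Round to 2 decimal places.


T_out = T_in * (1 - eta * (1 - PR^(-(gamma-1)/gamma)))
Exponent = -(1.35-1)/1.35 = -0.25925926
PR^exp = 2.0^(-0.25925926) = 0.83551680
Factor = 1 - 0.8*(1 - 0.83551680) = 0.86841344
T_out = 549 * 0.86841344 = 476.76 K
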